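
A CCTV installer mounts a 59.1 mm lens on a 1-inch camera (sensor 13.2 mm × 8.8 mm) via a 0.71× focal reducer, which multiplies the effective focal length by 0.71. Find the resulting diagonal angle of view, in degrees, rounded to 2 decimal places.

21.41°

Effective focal length f = 59.1 × 0.71 = 41.961 mm.
Sensor diagonal = √(13.2² + 8.8²) = √251.6800 ≈ 15.8644 mm.
α = 2·arctan(15.864 / (2 × 41.961)) = 2·arctan(0.18904) ≈ 21.4095°.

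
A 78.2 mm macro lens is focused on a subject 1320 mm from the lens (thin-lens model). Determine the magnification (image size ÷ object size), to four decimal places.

Thin lens: 1/f = 1/dₒ + 1/dᵢ → 1/dᵢ = 1/78.2 − 1/1320 = 0.0120301 mm⁻¹, so dᵢ ≈ 83.1245 mm.
Magnification m = dᵢ/dₒ = 83.1245/1320 ≈ 0.06297.

0.0630×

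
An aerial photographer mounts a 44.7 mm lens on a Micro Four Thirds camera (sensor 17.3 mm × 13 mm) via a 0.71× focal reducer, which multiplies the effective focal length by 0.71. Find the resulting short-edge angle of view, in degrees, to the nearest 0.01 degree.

23.15°

Effective focal length f = 44.7 × 0.71 = 31.737 mm.
α = 2·arctan(13 / (2 × 31.737)) = 2·arctan(0.20481) ≈ 23.1492°.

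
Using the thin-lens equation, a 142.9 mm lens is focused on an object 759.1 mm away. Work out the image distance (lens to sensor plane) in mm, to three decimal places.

1/dᵢ = 1/f − 1/dₒ = 1/142.9 − 1/759.1 = 0.0056806 mm⁻¹.
dᵢ = 1/0.0056806 ≈ 176.0393 mm.

176.039 mm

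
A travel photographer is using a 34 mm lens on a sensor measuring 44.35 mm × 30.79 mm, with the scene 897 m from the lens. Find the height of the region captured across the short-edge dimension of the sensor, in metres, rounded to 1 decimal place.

dₒ: 897 m = 897000 mm.
Similar triangles through the lens centre give W/dₒ = h/dᵢ; with 1/f = 1/dₒ + 1/dᵢ this gives W = h·(dₒ − f)/f.
W = 30.79 mm × (897000 − 34) / 34 = 30.79 × 26381.3529 ≈ 812281.857 mm = 812.282 m.

812.3 m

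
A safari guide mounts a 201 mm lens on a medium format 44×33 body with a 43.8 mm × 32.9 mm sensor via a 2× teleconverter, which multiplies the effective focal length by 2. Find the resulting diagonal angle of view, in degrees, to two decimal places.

Effective focal length f = 201 × 2 = 402 mm.
Sensor diagonal = √(43.8² + 32.9²) = √3000.8500 ≈ 54.7800 mm.
α = 2·arctan(54.780 / (2 × 402)) = 2·arctan(0.06813) ≈ 7.7956°.

7.80°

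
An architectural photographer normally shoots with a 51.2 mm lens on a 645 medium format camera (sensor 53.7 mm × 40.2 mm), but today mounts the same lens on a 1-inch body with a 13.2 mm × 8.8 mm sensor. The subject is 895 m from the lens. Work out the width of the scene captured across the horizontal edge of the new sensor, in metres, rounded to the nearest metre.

231 m

The focal length stays 51.2 mm; the relevant sensor dimension is now w = 13.2 mm. Object distance dₒ = 895 m = 895000 mm.
Thin-lens field width W = w·(dₒ − f)/f = 13.2 × (895000 − 51.2)/51.2 ≈ 230728.987 mm = 230.729 m.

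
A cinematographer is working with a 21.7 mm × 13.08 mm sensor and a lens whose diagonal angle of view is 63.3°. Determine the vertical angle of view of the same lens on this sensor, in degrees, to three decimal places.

35.303°

Sensor diagonal = √(21.7² + 13.08²) = √641.9764 ≈ 25.3373 mm.
From the diagonal AOV: f = 25.3373 / (2·tan(31.65°)) = 25.3373 / 1.23282 ≈ 20.5523 mm.
Vertical AOV = 2·arctan(13.08 / (2 × 20.5523)) = 2·arctan(0.31821) ≈ 35.3034°.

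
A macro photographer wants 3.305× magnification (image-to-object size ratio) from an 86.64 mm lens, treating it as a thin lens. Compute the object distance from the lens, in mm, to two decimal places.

112.85 mm

With m = dᵢ/dₒ and 1/f = 1/dₒ + 1/dᵢ, substituting dᵢ = m·dₒ gives 1/f = (1 + 1/m)/dₒ, hence dₒ = f·(1 + 1/m).
dₒ = 86.64 × (1 + 1/3.305) = 86.64 × 1.30257 ≈ 112.855 mm.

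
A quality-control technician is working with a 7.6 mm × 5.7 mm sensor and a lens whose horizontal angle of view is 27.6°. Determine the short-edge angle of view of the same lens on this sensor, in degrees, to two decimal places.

From the horizontal AOV: f = 7.6 / (2·tan(13.8°)) = 7.6 / 0.49125 ≈ 15.4708 mm.
Short-edge AOV = 2·arctan(5.7 / (2 × 15.4708)) = 2·arctan(0.18422) ≈ 20.8757°.

20.88°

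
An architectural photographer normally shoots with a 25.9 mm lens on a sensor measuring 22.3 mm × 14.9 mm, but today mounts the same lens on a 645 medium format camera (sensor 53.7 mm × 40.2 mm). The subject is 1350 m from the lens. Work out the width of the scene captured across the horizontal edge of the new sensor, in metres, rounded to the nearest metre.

2799 m

The focal length stays 25.9 mm; the relevant sensor dimension is now w = 53.7 mm. Object distance dₒ = 1350 m = 1.35e+06 mm.
Thin-lens field width W = w·(dₒ − f)/f = 53.7 × (1.35e+06 − 25.9)/25.9 ≈ 2798981.049 mm = 2798.98 m.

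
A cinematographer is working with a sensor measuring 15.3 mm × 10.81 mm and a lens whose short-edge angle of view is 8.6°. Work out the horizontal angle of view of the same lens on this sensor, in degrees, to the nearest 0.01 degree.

From the short-edge AOV: f = 10.81 / (2·tan(4.3°)) = 10.81 / 0.15038 ≈ 71.8842 mm.
Horizontal AOV = 2·arctan(15.3 / (2 × 71.8842)) = 2·arctan(0.10642) ≈ 12.1492°.

12.15°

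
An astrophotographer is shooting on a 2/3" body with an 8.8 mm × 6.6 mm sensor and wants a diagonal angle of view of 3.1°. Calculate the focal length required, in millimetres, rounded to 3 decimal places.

Sensor diagonal = √(8.8² + 6.6²) = √121.0000 ≈ 11.0000 mm.
From α = 2·arctan(d/2f) we get f = d / (2·tan(α/2)).
With d = 11.0000 mm and α/2 = 1.55°, tan(α/2) ≈ 0.02706, so f ≈ 11.0000 / 0.05412 ≈ 203.2580 mm.

203.258 mm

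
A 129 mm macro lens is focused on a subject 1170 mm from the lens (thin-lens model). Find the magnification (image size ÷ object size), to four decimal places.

Thin lens: 1/f = 1/dₒ + 1/dᵢ → 1/dᵢ = 1/129 − 1/1170 = 0.0068972 mm⁻¹, so dᵢ ≈ 144.9856 mm.
Magnification m = dᵢ/dₒ = 144.9856/1170 ≈ 0.12392.

0.1239×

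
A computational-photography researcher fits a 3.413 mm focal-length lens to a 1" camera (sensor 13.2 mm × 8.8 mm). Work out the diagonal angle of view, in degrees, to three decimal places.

133.438°

Sensor diagonal = √(13.2² + 8.8²) = √251.6800 ≈ 15.8644 mm.
Angle of view α = 2·arctan(d/2f) with d = 15.8644 mm and f = 3.413 mm.
d/2f = 2.32412; arctan(2.32412) ≈ 66.7192°, so α ≈ 133.4384°.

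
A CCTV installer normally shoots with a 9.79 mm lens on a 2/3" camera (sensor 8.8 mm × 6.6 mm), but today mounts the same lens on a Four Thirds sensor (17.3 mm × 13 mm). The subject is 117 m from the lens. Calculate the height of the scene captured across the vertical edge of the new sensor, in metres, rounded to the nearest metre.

155 m

The focal length stays 9.79 mm; the relevant sensor dimension is now h = 13 mm. Object distance dₒ = 117 m = 117000 mm.
Thin-lens field height W = h·(dₒ − f)/f = 13 × (117000 − 9.79)/9.79 ≈ 155349.615 mm = 155.35 m.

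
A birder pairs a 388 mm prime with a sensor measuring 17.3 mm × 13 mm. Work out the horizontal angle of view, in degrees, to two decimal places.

Angle of view α = 2·arctan(w/2f) with w = 17.3 mm and f = 388 mm.
w/2f = 0.02229; arctan(0.02229) ≈ 1.2771°, so α ≈ 2.5543°.

2.55°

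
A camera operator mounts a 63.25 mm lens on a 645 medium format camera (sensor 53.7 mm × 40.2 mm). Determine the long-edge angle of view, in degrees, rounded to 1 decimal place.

46.0°

Angle of view α = 2·arctan(w/2f) with w = 53.7 mm and f = 63.25 mm.
w/2f = 0.42451; arctan(0.42451) ≈ 23.0015°, so α ≈ 46.0030°.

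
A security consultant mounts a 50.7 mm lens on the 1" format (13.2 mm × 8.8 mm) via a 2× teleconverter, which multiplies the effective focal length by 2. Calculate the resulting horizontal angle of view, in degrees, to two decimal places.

Effective focal length f = 50.7 × 2 = 101.4 mm.
α = 2·arctan(13.2 / (2 × 101.4)) = 2·arctan(0.06509) ≈ 7.4481°.

7.45°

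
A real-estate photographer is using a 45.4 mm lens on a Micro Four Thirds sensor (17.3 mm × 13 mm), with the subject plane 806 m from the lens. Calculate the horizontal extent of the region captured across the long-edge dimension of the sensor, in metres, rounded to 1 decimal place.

307.1 m

dₒ: 806 m = 806000 mm.
Similar triangles through the lens centre give W/dₒ = w/dᵢ; with 1/f = 1/dₒ + 1/dᵢ this gives W = w·(dₒ − f)/f.
W = 17.3 mm × (806000 − 45.4) / 45.4 = 17.3 × 17752.3040 ≈ 307114.859 mm = 307.115 m.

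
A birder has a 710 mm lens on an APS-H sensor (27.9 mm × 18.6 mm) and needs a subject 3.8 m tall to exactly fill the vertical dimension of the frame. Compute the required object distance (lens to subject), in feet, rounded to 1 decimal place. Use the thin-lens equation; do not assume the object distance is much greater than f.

W: 3.8 m = 3800 mm.
Magnification m = h/W = dᵢ/dₒ; combined with 1/f = 1/dₒ + 1/dᵢ this gives dₒ = f·(1 + W/h).
dₒ = 710 mm × (1 + 3800/18.6) = 710 × 205.3011 ≈ 145763.763 mm = 145763.763/304.8 ft = 478.228 ft.

478.2 ft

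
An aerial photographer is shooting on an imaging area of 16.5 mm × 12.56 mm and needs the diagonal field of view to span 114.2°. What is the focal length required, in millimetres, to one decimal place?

Sensor diagonal = √(16.5² + 12.56²) = √430.0036 ≈ 20.7365 mm.
From α = 2·arctan(d/2f) we get f = d / (2·tan(α/2)).
With d = 20.7365 mm and α/2 = 57.1°, tan(α/2) ≈ 1.54576, so f ≈ 20.7365 / 3.09153 ≈ 6.7075 mm.

6.7 mm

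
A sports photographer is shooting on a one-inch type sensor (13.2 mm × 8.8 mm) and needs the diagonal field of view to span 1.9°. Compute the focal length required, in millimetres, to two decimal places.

Sensor diagonal = √(13.2² + 8.8²) = √251.6800 ≈ 15.8644 mm.
From α = 2·arctan(d/2f) we get f = d / (2·tan(α/2)).
With d = 15.8644 mm and α/2 = 0.95°, tan(α/2) ≈ 0.01658, so f ≈ 15.8644 / 0.03316 ≈ 478.3586 mm.

478.36 mm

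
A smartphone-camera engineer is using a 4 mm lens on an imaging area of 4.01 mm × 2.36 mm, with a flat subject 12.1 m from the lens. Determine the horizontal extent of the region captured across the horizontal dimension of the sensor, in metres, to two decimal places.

dₒ: 12.1 m = 12100 mm.
Similar triangles through the lens centre give W/dₒ = w/dᵢ; with 1/f = 1/dₒ + 1/dᵢ this gives W = w·(dₒ − f)/f.
W = 4.01 mm × (12100 − 4) / 4 = 4.01 × 3024.0000 ≈ 12126.240 mm = 12.1262 m.

12.13 m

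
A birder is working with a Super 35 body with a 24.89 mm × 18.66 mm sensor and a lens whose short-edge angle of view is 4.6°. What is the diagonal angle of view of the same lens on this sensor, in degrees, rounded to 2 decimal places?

From the short-edge AOV: f = 18.66 / (2·tan(2.3°)) = 18.66 / 0.08033 ≈ 232.2967 mm.
Sensor diagonal = √(24.89² + 18.66²) = √967.7077 ≈ 31.1080 mm.
Diagonal AOV = 2·arctan(31.1080 / (2 × 232.2967)) = 2·arctan(0.06696) ≈ 7.6613°.

7.66°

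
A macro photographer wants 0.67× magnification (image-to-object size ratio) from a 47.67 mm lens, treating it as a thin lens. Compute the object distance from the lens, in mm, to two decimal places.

118.82 mm

With m = dᵢ/dₒ and 1/f = 1/dₒ + 1/dᵢ, substituting dᵢ = m·dₒ gives 1/f = (1 + 1/m)/dₒ, hence dₒ = f·(1 + 1/m).
dₒ = 47.67 × (1 + 1/0.67) = 47.67 × 2.49254 ≈ 118.819 mm.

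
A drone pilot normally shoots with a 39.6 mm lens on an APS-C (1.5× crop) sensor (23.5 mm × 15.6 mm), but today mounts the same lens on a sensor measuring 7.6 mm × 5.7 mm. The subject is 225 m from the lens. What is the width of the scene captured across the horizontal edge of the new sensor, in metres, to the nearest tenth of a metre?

43.2 m

The focal length stays 39.6 mm; the relevant sensor dimension is now w = 7.6 mm. Object distance dₒ = 225 m = 225000 mm.
Thin-lens field width W = w·(dₒ − f)/f = 7.6 × (225000 − 39.6)/39.6 ≈ 43174.218 mm = 43.1742 m.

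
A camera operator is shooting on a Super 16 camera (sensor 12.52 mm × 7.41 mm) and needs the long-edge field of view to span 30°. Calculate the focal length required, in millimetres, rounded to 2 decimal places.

From α = 2·arctan(w/2f) we get f = w / (2·tan(α/2)).
With w = 12.52 mm and α/2 = 15°, tan(α/2) ≈ 0.26795, so f ≈ 12.52 / 0.53590 ≈ 23.3626 mm.

23.36 mm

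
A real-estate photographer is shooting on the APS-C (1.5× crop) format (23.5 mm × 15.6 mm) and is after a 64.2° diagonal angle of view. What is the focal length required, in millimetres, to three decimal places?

Sensor diagonal = √(23.5² + 15.6²) = √795.6100 ≈ 28.2066 mm.
From α = 2·arctan(d/2f) we get f = d / (2·tan(α/2)).
With d = 28.2066 mm and α/2 = 32.1°, tan(α/2) ≈ 0.62730, so f ≈ 28.2066 / 1.25460 ≈ 22.4826 mm.

22.483 mm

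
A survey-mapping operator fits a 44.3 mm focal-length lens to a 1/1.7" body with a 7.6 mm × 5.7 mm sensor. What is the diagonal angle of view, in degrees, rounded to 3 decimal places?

Sensor diagonal = √(7.6² + 5.7²) = √90.2500 ≈ 9.5000 mm.
Angle of view α = 2·arctan(d/2f) with d = 9.5000 mm and f = 44.3 mm.
d/2f = 0.10722; arctan(0.10722) ≈ 6.1201°, so α ≈ 12.2401°.

12.240°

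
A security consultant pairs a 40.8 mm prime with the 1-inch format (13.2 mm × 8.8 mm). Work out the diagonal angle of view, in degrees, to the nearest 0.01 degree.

22.00°

Sensor diagonal = √(13.2² + 8.8²) = √251.6800 ≈ 15.8644 mm.
Angle of view α = 2·arctan(d/2f) with d = 15.8644 mm and f = 40.8 mm.
d/2f = 0.19442; arctan(0.19442) ≈ 11.0020°, so α ≈ 22.0040°.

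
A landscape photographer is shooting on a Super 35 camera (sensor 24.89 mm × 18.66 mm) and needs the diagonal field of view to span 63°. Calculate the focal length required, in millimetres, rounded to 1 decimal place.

Sensor diagonal = √(24.89² + 18.66²) = √967.7077 ≈ 31.1080 mm.
From α = 2·arctan(d/2f) we get f = d / (2·tan(α/2)).
With d = 31.1080 mm and α/2 = 31.5°, tan(α/2) ≈ 0.61280, so f ≈ 31.1080 / 1.22560 ≈ 25.3818 mm.

25.4 mm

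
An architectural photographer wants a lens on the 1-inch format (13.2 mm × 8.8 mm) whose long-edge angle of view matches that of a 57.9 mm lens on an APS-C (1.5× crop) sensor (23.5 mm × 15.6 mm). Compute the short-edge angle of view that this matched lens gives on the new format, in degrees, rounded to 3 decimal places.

15.410°

Equal long-edge AOV ⇒ f₂ = f₁ · 13.2/23.5 = 57.9 × 0.56170 ≈ 32.5226 mm.
Short-edge AOV on the new format = 2·arctan(8.8 / (2 × 32.5226)) = 2·arctan(0.13529) ≈ 15.4096°.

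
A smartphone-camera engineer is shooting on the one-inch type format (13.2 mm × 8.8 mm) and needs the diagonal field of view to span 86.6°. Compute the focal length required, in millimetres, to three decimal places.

8.417 mm

Sensor diagonal = √(13.2² + 8.8²) = √251.6800 ≈ 15.8644 mm.
From α = 2·arctan(d/2f) we get f = d / (2·tan(α/2)).
With d = 15.8644 mm and α/2 = 43.3°, tan(α/2) ≈ 0.94235, so f ≈ 15.8644 / 1.88470 ≈ 8.4175 mm.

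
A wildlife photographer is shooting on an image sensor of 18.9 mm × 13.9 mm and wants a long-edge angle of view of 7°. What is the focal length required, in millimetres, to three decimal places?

154.506 mm

From α = 2·arctan(w/2f) we get f = w / (2·tan(α/2)).
With w = 18.9 mm and α/2 = 3.5°, tan(α/2) ≈ 0.06116, so f ≈ 18.9 / 0.12233 ≈ 154.5061 mm.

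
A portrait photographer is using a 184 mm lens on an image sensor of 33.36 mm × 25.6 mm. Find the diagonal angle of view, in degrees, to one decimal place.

Sensor diagonal = √(33.36² + 25.6²) = √1768.2496 ≈ 42.0506 mm.
Angle of view α = 2·arctan(d/2f) with d = 42.0506 mm and f = 184 mm.
d/2f = 0.11427; arctan(0.11427) ≈ 6.5188°, so α ≈ 13.0376°.

13.0°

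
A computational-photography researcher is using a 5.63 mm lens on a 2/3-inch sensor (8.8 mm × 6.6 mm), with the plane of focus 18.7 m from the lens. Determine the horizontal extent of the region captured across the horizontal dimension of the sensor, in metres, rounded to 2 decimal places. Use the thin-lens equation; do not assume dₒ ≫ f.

29.22 m

dₒ: 18.7 m = 18700 mm.
Similar triangles through the lens centre give W/dₒ = w/dᵢ; with 1/f = 1/dₒ + 1/dᵢ this gives W = w·(dₒ − f)/f.
W = 8.8 mm × (18700 − 5.63) / 5.63 = 8.8 × 3320.4920 ≈ 29220.330 mm = 29.2203 m.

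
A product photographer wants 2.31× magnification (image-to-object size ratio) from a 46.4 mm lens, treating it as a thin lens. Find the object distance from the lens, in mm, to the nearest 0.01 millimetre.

66.49 mm

With m = dᵢ/dₒ and 1/f = 1/dₒ + 1/dᵢ, substituting dᵢ = m·dₒ gives 1/f = (1 + 1/m)/dₒ, hence dₒ = f·(1 + 1/m).
dₒ = 46.4 × (1 + 1/2.31) = 46.4 × 1.43290 ≈ 66.487 mm.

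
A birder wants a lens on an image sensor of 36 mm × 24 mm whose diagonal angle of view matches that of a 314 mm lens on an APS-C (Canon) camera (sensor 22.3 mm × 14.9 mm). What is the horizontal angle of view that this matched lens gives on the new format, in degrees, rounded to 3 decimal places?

4.070°

Sensor diagonal = √(22.3² + 14.9²) = √719.3000 ≈ 26.8198 mm.
Sensor diagonal = √(36² + 24²) = √1872.0000 ≈ 43.2666 mm.
Equal diagonal AOV ⇒ f₂ = f₁ · 43.2666/26.8198 = 314 × 1.61324 ≈ 506.5561 mm.
Horizontal AOV on the new format = 2·arctan(36 / (2 × 506.5561)) = 2·arctan(0.03553) ≈ 4.0702°.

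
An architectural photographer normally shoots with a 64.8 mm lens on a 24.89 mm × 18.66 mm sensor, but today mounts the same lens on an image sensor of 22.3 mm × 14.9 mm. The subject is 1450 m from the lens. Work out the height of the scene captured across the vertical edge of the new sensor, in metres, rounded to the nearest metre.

The focal length stays 64.8 mm; the relevant sensor dimension is now h = 14.9 mm. Object distance dₒ = 1450 m = 1.45e+06 mm.
Thin-lens field height W = h·(dₒ − f)/f = 14.9 × (1.45e+06 − 64.8)/64.8 ≈ 333395.594 mm = 333.396 m.

333 m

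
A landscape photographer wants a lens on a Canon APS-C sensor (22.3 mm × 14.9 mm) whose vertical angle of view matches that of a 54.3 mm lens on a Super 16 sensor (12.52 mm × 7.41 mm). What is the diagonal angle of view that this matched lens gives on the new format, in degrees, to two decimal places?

14.00°

Equal vertical AOV ⇒ f₂ = f₁ · 14.9/7.41 = 54.3 × 2.01080 ≈ 109.1862 mm.
Sensor diagonal = √(22.3² + 14.9²) = √719.3000 ≈ 26.8198 mm.
Diagonal AOV on the new format = 2·arctan(26.8198 / (2 × 109.1862)) = 2·arctan(0.12282) ≈ 14.0036°.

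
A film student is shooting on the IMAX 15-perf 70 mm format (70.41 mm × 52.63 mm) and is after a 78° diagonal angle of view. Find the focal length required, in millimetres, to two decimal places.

54.28 mm

Sensor diagonal = √(70.41² + 52.63²) = √7727.4850 ≈ 87.9061 mm.
From α = 2·arctan(d/2f) we get f = d / (2·tan(α/2)).
With d = 87.9061 mm and α/2 = 39°, tan(α/2) ≈ 0.80978, so f ≈ 87.9061 / 1.61957 ≈ 54.2775 mm.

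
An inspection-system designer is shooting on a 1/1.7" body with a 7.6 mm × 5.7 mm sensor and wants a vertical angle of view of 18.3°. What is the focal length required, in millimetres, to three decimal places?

From α = 2·arctan(h/2f) we get f = h / (2·tan(α/2)).
With h = 5.7 mm and α/2 = 9.15°, tan(α/2) ≈ 0.16107, so f ≈ 5.7 / 0.32214 ≈ 17.6943 mm.

17.694 mm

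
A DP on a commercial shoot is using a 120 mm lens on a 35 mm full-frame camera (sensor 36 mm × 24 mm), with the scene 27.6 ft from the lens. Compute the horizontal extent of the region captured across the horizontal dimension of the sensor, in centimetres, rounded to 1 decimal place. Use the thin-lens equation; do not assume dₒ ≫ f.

248.8 cm

dₒ: 27.6 ft × 304.8 mm/ft = 8412.48 mm.
Similar triangles through the lens centre give W/dₒ = w/dᵢ; with 1/f = 1/dₒ + 1/dᵢ this gives W = w·(dₒ − f)/f.
W = 36 mm × (8412.48 − 120) / 120 = 36 × 69.1040 ≈ 2487.744 mm = 248.774 cm.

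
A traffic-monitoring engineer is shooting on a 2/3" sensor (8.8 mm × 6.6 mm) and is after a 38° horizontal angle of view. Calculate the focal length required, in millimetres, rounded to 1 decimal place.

From α = 2·arctan(w/2f) we get f = w / (2·tan(α/2)).
With w = 8.8 mm and α/2 = 19°, tan(α/2) ≈ 0.34433, so f ≈ 8.8 / 0.68866 ≈ 12.7785 mm.

12.8 mm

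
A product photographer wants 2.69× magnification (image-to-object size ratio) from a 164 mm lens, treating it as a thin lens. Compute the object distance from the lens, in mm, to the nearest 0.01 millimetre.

224.97 mm

With m = dᵢ/dₒ and 1/f = 1/dₒ + 1/dᵢ, substituting dᵢ = m·dₒ gives 1/f = (1 + 1/m)/dₒ, hence dₒ = f·(1 + 1/m).
dₒ = 164 × (1 + 1/2.69) = 164 × 1.37175 ≈ 224.967 mm.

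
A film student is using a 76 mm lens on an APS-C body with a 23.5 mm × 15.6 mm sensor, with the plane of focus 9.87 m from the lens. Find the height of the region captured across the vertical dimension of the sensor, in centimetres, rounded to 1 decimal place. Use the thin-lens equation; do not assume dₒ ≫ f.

dₒ: 9.87 m = 9870 mm.
Similar triangles through the lens centre give W/dₒ = h/dᵢ; with 1/f = 1/dₒ + 1/dᵢ this gives W = h·(dₒ − f)/f.
W = 15.6 mm × (9870 − 76) / 76 = 15.6 × 128.8684 ≈ 2010.347 mm = 201.035 cm.

201.0 cm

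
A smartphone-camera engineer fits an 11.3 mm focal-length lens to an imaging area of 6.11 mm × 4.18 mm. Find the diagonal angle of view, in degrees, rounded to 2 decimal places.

36.27°

Sensor diagonal = √(6.11² + 4.18²) = √54.8045 ≈ 7.4030 mm.
Angle of view α = 2·arctan(d/2f) with d = 7.4030 mm and f = 11.3 mm.
d/2f = 0.32757; arctan(0.32757) ≈ 18.1371°, so α ≈ 36.2741°.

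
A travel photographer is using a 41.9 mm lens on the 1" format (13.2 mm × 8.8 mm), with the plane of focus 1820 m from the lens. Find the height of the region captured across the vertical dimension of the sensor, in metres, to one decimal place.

382.2 m

dₒ: 1820 m = 1.82e+06 mm.
Similar triangles through the lens centre give W/dₒ = h/dᵢ; with 1/f = 1/dₒ + 1/dᵢ this gives W = h·(dₒ − f)/f.
W = 8.8 mm × (1.82e+06 − 41.9) / 41.9 = 8.8 × 43435.7542 ≈ 382234.637 mm = 382.235 m.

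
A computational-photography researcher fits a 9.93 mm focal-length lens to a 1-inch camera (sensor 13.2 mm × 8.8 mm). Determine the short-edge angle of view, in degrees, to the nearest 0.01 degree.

Angle of view α = 2·arctan(h/2f) with h = 8.8 mm and f = 9.93 mm.
h/2f = 0.44310; arctan(0.44310) ≈ 23.8982°, so α ≈ 47.7964°.

47.80°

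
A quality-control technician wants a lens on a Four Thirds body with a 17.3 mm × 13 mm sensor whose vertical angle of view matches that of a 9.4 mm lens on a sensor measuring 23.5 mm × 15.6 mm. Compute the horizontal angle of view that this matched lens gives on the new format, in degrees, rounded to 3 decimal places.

95.673°

Equal vertical AOV ⇒ f₂ = f₁ · 13/15.6 = 9.4 × 0.83333 ≈ 7.8333 mm.
Horizontal AOV on the new format = 2·arctan(17.3 / (2 × 7.8333)) = 2·arctan(1.10426) ≈ 95.6728°.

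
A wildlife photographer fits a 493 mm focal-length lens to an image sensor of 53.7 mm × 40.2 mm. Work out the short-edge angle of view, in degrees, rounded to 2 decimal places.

Angle of view α = 2·arctan(h/2f) with h = 40.2 mm and f = 493 mm.
h/2f = 0.04077; arctan(0.04077) ≈ 2.3347°, so α ≈ 4.6694°.

4.67°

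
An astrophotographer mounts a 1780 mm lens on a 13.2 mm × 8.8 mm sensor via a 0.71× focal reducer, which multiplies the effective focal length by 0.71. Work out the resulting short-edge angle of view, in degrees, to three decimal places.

0.399°

Effective focal length f = 1780 × 0.71 = 1263.8 mm.
α = 2·arctan(8.8 / (2 × 1263.8)) = 2·arctan(0.00348) ≈ 0.3990°.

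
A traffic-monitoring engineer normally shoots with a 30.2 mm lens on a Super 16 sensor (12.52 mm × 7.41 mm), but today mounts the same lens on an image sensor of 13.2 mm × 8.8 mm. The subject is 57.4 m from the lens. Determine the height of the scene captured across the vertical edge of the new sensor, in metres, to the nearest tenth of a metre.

The focal length stays 30.2 mm; the relevant sensor dimension is now h = 8.8 mm. Object distance dₒ = 57.4 m = 57400 mm.
Thin-lens field height W = h·(dₒ − f)/f = 8.8 × (57400 − 30.2)/30.2 ≈ 16717.028 mm = 16.717 m.

16.7 m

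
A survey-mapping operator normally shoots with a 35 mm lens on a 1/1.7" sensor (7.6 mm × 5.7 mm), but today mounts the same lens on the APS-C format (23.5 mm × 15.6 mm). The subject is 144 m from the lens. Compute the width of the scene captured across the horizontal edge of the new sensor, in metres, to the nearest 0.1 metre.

The focal length stays 35 mm; the relevant sensor dimension is now w = 23.5 mm. Object distance dₒ = 144 m = 144000 mm.
Thin-lens field width W = w·(dₒ − f)/f = 23.5 × (144000 − 35)/35 ≈ 96662.214 mm = 96.6622 m.

96.7 m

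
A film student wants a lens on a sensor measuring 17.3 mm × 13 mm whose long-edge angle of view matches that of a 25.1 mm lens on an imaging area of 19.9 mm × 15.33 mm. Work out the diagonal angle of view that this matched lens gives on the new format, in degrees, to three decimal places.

52.750°

Equal long-edge AOV ⇒ f₂ = f₁ · 17.3/19.9 = 25.1 × 0.86935 ≈ 21.8206 mm.
Sensor diagonal = √(17.3² + 13²) = √468.2900 ≈ 21.6400 mm.
Diagonal AOV on the new format = 2·arctan(21.6400 / (2 × 21.8206)) = 2·arctan(0.49586) ≈ 52.7501°.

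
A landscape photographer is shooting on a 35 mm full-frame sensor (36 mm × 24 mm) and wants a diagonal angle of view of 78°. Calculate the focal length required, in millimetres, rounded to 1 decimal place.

26.7 mm

Sensor diagonal = √(36² + 24²) = √1872.0000 ≈ 43.2666 mm.
From α = 2·arctan(d/2f) we get f = d / (2·tan(α/2)).
With d = 43.2666 mm and α/2 = 39°, tan(α/2) ≈ 0.80978, so f ≈ 43.2666 / 1.61957 ≈ 26.7149 mm.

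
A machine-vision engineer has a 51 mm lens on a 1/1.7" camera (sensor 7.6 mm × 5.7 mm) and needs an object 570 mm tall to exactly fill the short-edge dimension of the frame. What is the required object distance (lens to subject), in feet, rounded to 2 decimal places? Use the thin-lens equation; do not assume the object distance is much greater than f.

16.90 ft

Magnification m = h/W = dᵢ/dₒ; combined with 1/f = 1/dₒ + 1/dᵢ this gives dₒ = f·(1 + W/h).
dₒ = 51 mm × (1 + 570/5.7) = 51 × 101.0000 ≈ 5151.000 mm = 5151.000/304.8 ft = 16.8996 ft.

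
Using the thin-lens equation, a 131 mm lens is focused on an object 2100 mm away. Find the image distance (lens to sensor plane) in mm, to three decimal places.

139.716 mm

1/dᵢ = 1/f − 1/dₒ = 1/131 − 1/2100 = 0.0071574 mm⁻¹.
dᵢ = 1/0.0071574 ≈ 139.7156 mm.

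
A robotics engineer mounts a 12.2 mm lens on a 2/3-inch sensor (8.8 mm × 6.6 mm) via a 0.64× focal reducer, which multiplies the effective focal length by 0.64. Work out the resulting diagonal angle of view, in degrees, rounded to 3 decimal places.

Effective focal length f = 12.2 × 0.64 = 7.808 mm.
Sensor diagonal = √(8.8² + 6.6²) = √121.0000 ≈ 11.0000 mm.
α = 2·arctan(11.000 / (2 × 7.808)) = 2·arctan(0.70441) ≈ 70.3222°.

70.322°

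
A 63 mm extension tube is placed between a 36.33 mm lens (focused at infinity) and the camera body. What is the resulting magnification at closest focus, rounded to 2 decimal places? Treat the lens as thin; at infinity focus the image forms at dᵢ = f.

The tube moves the image plane from f to f + e, so dᵢ = 36.33 + 63 = 99.33 mm. Focus is achieved when 1/f = 1/dₒ + 1/dᵢ, giving dₒ = 1/(1/f − 1/(f+e)).
Magnification m = dᵢ/dₒ = (f+e)·(1/f − 1/(f+e)) = e/f = 63/36.33 ≈ 1.7341.

1.73×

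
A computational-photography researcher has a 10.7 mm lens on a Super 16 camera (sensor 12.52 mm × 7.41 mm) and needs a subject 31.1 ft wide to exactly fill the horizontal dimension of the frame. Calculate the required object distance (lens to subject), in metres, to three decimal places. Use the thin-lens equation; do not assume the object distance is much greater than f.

8.112 m

W: 31.1 ft × 304.8 mm/ft = 9479.28 mm.
Magnification m = w/W = dᵢ/dₒ; combined with 1/f = 1/dₒ + 1/dᵢ this gives dₒ = f·(1 + W/w).
dₒ = 10.7 mm × (1 + 9479.28/12.52) = 10.7 × 758.1310 ≈ 8112.001 mm = 8.112 m.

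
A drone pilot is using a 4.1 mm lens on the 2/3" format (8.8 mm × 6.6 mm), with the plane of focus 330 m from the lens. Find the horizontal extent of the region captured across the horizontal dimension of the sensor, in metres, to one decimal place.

dₒ: 330 m = 330000 mm.
Similar triangles through the lens centre give W/dₒ = w/dᵢ; with 1/f = 1/dₒ + 1/dᵢ this gives W = w·(dₒ − f)/f.
W = 8.8 mm × (330000 − 4.1) / 4.1 = 8.8 × 80486.8049 ≈ 708283.883 mm = 708.284 m.

708.3 m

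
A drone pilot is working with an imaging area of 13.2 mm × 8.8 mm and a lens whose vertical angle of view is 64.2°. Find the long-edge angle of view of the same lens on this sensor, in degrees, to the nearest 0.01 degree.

From the vertical AOV: f = 8.8 / (2·tan(32.1°)) = 8.8 / 1.25460 ≈ 7.0142 mm.
Long-edge AOV = 2·arctan(13.2 / (2 × 7.0142)) = 2·arctan(0.94095) ≈ 86.5147°.

86.51°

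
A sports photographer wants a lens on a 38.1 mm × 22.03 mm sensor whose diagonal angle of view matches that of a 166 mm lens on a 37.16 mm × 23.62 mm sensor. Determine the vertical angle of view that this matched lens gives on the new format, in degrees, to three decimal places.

7.596°

Sensor diagonal = √(37.16² + 23.62²) = √1938.7700 ≈ 44.0315 mm.
Sensor diagonal = √(38.1² + 22.03²) = √1936.9309 ≈ 44.0106 mm.
Equal diagonal AOV ⇒ f₂ = f₁ · 44.0106/44.0315 = 166 × 0.99953 ≈ 165.9212 mm.
Vertical AOV on the new format = 2·arctan(22.03 / (2 × 165.9212)) = 2·arctan(0.06639) ≈ 7.5962°.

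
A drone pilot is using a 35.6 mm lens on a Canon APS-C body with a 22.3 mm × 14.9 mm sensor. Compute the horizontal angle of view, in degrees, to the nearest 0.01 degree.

34.78°

Angle of view α = 2·arctan(w/2f) with w = 22.3 mm and f = 35.6 mm.
w/2f = 0.31320; arctan(0.31320) ≈ 17.3907°, so α ≈ 34.7813°.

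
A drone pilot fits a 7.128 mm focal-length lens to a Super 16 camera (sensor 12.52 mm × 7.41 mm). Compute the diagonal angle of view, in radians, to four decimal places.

Sensor diagonal = √(12.52² + 7.41²) = √211.6585 ≈ 14.5485 mm.
Angle of view α = 2·arctan(d/2f) with d = 14.5485 mm and f = 7.128 mm.
d/2f = 1.02052; arctan(1.02052) ≈ 0.7956 rad, so α ≈ 1.5911 rad.

1.5911 rad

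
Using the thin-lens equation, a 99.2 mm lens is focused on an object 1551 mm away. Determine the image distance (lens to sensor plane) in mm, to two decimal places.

1/dᵢ = 1/f − 1/dₒ = 1/99.2 − 1/1551 = 0.0094359 mm⁻¹.
dᵢ = 1/0.0094359 ≈ 105.9782 mm.

105.98 mm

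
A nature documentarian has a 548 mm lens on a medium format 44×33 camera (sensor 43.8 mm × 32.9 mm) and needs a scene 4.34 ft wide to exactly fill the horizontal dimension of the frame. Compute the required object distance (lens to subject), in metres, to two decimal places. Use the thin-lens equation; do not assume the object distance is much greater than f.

W: 4.34 ft × 304.8 mm/ft = 1322.83 mm.
Magnification m = w/W = dᵢ/dₒ; combined with 1/f = 1/dₒ + 1/dᵢ this gives dₒ = f·(1 + W/w).
dₒ = 548 mm × (1 + 1322.83/43.8) = 548 × 31.2016 ≈ 17098.500 mm = 17.0985 m.

17.10 m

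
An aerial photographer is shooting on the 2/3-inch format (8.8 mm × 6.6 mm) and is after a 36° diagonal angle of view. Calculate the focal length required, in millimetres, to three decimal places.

16.927 mm

Sensor diagonal = √(8.8² + 6.6²) = √121.0000 ≈ 11.0000 mm.
From α = 2·arctan(d/2f) we get f = d / (2·tan(α/2)).
With d = 11.0000 mm and α/2 = 18°, tan(α/2) ≈ 0.32492, so f ≈ 11.0000 / 0.64984 ≈ 16.9273 mm.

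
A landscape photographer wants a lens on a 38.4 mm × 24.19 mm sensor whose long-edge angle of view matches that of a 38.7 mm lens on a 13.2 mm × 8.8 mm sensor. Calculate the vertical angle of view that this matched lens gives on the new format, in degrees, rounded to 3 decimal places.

12.264°

Equal long-edge AOV ⇒ f₂ = f₁ · 38.4/13.2 = 38.7 × 2.90909 ≈ 112.5818 mm.
Vertical AOV on the new format = 2·arctan(24.19 / (2 × 112.5818)) = 2·arctan(0.10743) ≈ 12.2639°.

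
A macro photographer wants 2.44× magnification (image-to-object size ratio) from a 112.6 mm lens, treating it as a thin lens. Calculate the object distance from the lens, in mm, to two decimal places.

158.75 mm

With m = dᵢ/dₒ and 1/f = 1/dₒ + 1/dᵢ, substituting dᵢ = m·dₒ gives 1/f = (1 + 1/m)/dₒ, hence dₒ = f·(1 + 1/m).
dₒ = 112.6 × (1 + 1/2.44) = 112.6 × 1.40984 ≈ 158.748 mm.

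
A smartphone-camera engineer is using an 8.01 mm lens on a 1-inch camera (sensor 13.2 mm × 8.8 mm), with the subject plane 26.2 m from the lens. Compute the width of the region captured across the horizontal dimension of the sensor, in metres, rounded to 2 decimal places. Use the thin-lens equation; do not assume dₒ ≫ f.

dₒ: 26.2 m = 26200 mm.
Similar triangles through the lens centre give W/dₒ = w/dᵢ; with 1/f = 1/dₒ + 1/dᵢ this gives W = w·(dₒ − f)/f.
W = 13.2 mm × (26200 − 8.01) / 8.01 = 13.2 × 3269.9114 ≈ 43162.830 mm = 43.1628 m.

43.16 m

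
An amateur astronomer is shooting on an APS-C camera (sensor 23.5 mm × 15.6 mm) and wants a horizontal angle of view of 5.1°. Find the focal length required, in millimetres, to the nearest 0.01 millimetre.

263.84 mm

From α = 2·arctan(w/2f) we get f = w / (2·tan(α/2)).
With w = 23.5 mm and α/2 = 2.55°, tan(α/2) ≈ 0.04454, so f ≈ 23.5 / 0.08907 ≈ 263.8356 mm.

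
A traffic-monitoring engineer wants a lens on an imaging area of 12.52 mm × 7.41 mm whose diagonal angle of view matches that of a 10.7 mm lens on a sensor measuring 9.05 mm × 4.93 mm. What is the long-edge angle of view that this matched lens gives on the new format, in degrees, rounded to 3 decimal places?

Sensor diagonal = √(9.05² + 4.93²) = √106.2074 ≈ 10.3057 mm.
Sensor diagonal = √(12.52² + 7.41²) = √211.6585 ≈ 14.5485 mm.
Equal diagonal AOV ⇒ f₂ = f₁ · 14.5485/10.3057 = 10.7 × 1.41169 ≈ 15.1051 mm.
Long-edge AOV on the new format = 2·arctan(12.52 / (2 × 15.1051)) = 2·arctan(0.41443) ≈ 45.0211°.

45.021°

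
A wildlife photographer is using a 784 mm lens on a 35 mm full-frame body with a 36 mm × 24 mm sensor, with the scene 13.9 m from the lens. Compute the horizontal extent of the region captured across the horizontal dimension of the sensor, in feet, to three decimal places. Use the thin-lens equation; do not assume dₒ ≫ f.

dₒ: 13.9 m = 13900 mm.
Similar triangles through the lens centre give W/dₒ = w/dᵢ; with 1/f = 1/dₒ + 1/dᵢ this gives W = w·(dₒ − f)/f.
W = 36 mm × (13900 − 784) / 784 = 36 × 16.7296 ≈ 602.265 mm = 602.265/304.8 ft = 1.97594 ft.

1.976 ft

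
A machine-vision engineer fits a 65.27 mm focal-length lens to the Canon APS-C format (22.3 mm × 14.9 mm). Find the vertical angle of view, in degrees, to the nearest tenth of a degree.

13.0°

Angle of view α = 2·arctan(h/2f) with h = 14.9 mm and f = 65.27 mm.
h/2f = 0.11414; arctan(0.11414) ≈ 6.5116°, so α ≈ 13.0233°.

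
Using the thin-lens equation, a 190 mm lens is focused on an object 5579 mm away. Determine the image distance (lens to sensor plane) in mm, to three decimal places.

1/dᵢ = 1/f − 1/dₒ = 1/190 − 1/5579 = 0.0050839 mm⁻¹.
dᵢ = 1/0.0050839 ≈ 196.6988 mm.

196.699 mm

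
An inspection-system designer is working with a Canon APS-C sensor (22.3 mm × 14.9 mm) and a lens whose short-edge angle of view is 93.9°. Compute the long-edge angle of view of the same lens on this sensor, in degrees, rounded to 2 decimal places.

116.06°

From the short-edge AOV: f = 14.9 / (2·tan(46.95°)) = 14.9 / 2.14099 ≈ 6.9594 mm.
Long-edge AOV = 2·arctan(22.3 / (2 × 6.9594)) = 2·arctan(1.60215) ≈ 116.0583°.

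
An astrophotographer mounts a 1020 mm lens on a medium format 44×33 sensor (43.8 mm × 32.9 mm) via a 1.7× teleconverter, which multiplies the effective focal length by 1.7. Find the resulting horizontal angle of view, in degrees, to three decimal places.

Effective focal length f = 1020 × 1.7 = 1734 mm.
α = 2·arctan(43.8 / (2 × 1734)) = 2·arctan(0.01263) ≈ 1.4472°.

1.447°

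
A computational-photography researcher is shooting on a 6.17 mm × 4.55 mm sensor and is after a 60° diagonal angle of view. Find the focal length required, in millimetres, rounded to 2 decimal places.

Sensor diagonal = √(6.17² + 4.55²) = √58.7714 ≈ 7.6663 mm.
From α = 2·arctan(d/2f) we get f = d / (2·tan(α/2)).
With d = 7.6663 mm and α/2 = 30°, tan(α/2) ≈ 0.57735, so f ≈ 7.6663 / 1.15470 ≈ 6.6392 mm.

6.64 mm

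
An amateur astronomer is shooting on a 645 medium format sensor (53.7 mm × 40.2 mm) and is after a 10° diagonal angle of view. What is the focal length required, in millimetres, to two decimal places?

Sensor diagonal = √(53.7² + 40.2²) = √4499.7300 ≈ 67.0800 mm.
From α = 2·arctan(d/2f) we get f = d / (2·tan(α/2)).
With d = 67.0800 mm and α/2 = 5°, tan(α/2) ≈ 0.08749, so f ≈ 67.0800 / 0.17498 ≈ 383.3641 mm.

383.36 mm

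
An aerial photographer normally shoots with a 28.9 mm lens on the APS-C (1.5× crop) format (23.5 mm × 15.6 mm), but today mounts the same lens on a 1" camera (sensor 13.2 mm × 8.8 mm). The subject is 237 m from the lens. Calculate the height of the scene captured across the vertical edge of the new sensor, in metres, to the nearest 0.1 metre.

72.2 m

The focal length stays 28.9 mm; the relevant sensor dimension is now h = 8.8 mm. Object distance dₒ = 237 m = 237000 mm.
Thin-lens field height W = h·(dₒ − f)/f = 8.8 × (237000 − 28.9)/28.9 ≈ 72157.290 mm = 72.1573 m.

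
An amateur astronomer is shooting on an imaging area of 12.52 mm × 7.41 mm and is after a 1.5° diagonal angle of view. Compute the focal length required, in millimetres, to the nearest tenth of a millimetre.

Sensor diagonal = √(12.52² + 7.41²) = √211.6585 ≈ 14.5485 mm.
From α = 2·arctan(d/2f) we get f = d / (2·tan(α/2)).
With d = 14.5485 mm and α/2 = 0.75°, tan(α/2) ≈ 0.01309, so f ≈ 14.5485 / 0.02618 ≈ 555.6796 mm.

555.7 mm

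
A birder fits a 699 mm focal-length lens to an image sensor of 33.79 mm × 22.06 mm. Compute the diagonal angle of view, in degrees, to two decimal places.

Sensor diagonal = √(33.79² + 22.06²) = √1628.4077 ≈ 40.3535 mm.
Angle of view α = 2·arctan(d/2f) with d = 40.3535 mm and f = 699 mm.
d/2f = 0.02887; arctan(0.02887) ≈ 1.6534°, so α ≈ 3.3068°.

3.31°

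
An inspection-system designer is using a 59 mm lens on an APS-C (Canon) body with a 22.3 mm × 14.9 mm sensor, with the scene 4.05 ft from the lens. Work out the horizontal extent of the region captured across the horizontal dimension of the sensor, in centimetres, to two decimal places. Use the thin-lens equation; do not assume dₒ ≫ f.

44.43 cm

dₒ: 4.05 ft × 304.8 mm/ft = 1234.44 mm.
Similar triangles through the lens centre give W/dₒ = w/dᵢ; with 1/f = 1/dₒ + 1/dᵢ this gives W = w·(dₒ − f)/f.
W = 22.3 mm × (1234.44 − 59) / 59 = 22.3 × 19.9227 ≈ 444.276 mm = 44.4276 cm.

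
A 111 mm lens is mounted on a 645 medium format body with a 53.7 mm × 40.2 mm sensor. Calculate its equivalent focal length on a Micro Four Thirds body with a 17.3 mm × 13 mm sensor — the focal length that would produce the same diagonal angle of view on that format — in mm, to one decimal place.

Sensor diagonal = √(53.7² + 40.2²) = √4499.7300 ≈ 67.0800 mm.
Sensor diagonal = √(17.3² + 13²) = √468.2900 ≈ 21.6400 mm.
Equal angle of view means equal diagonal/f ratio, so f₂ = f₁ · (diagonal₂/diagonal₁) = 111 × 21.6400/67.0800.
f₂ = 111 × 0.32260 ≈ 35.809 mm.

35.8 mm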